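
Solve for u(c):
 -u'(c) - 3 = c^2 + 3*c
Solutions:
 u(c) = C1 - c^3/3 - 3*c^2/2 - 3*c


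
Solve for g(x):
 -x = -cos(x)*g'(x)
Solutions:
 g(x) = C1 + Integral(x/cos(x), x)


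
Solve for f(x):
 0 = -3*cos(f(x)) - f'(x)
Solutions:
 f(x) = pi - asin((C1 + exp(6*x))/(C1 - exp(6*x)))
 f(x) = asin((C1 + exp(6*x))/(C1 - exp(6*x)))


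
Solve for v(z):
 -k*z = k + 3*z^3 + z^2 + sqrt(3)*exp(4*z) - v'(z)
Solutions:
 v(z) = C1 + k*z^2/2 + k*z + 3*z^4/4 + z^3/3 + sqrt(3)*exp(4*z)/4


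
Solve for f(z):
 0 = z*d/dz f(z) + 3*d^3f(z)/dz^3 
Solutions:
 f(z) = C1 + Integral(C2*airyai(-3^(2/3)*z/3) + C3*airybi(-3^(2/3)*z/3), z)


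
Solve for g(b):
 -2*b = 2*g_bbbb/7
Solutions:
 g(b) = C1 + C2*b + C3*b^2 + C4*b^3 - 7*b^5/120


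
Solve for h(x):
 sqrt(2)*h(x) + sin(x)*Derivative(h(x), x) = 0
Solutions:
 h(x) = C1*(cos(x) + 1)^(sqrt(2)/2)/(cos(x) - 1)^(sqrt(2)/2)


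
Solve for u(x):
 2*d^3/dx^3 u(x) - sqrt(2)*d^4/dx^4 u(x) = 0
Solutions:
 u(x) = C1 + C2*x + C3*x^2 + C4*exp(sqrt(2)*x)


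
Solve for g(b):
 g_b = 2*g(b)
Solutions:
 g(b) = C1*exp(2*b)


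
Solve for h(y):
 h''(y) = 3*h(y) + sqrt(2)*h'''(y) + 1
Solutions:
 h(y) = C1*exp(y*((9*sqrt(158)/4 + 20*sqrt(2))^(-1/3) + 2*sqrt(2) + 2*(9*sqrt(158)/4 + 20*sqrt(2))^(1/3))/12)*sin(sqrt(3)*y*(-2*(9*sqrt(158)/4 + 20*sqrt(2))^(1/3) + (9*sqrt(158)/4 + 20*sqrt(2))^(-1/3))/12) + C2*exp(y*((9*sqrt(158)/4 + 20*sqrt(2))^(-1/3) + 2*sqrt(2) + 2*(9*sqrt(158)/4 + 20*sqrt(2))^(1/3))/12)*cos(sqrt(3)*y*(-2*(9*sqrt(158)/4 + 20*sqrt(2))^(1/3) + (9*sqrt(158)/4 + 20*sqrt(2))^(-1/3))/12) + C3*exp(y*(-2*(9*sqrt(158)/4 + 20*sqrt(2))^(1/3) - 1/(9*sqrt(158)/4 + 20*sqrt(2))^(1/3) + sqrt(2))/6) - 1/3


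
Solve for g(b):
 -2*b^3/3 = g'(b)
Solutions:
 g(b) = C1 - b^4/6


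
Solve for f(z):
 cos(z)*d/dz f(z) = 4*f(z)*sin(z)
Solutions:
 f(z) = C1/cos(z)^4


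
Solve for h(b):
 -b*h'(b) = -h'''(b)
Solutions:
 h(b) = C1 + Integral(C2*airyai(b) + C3*airybi(b), b)


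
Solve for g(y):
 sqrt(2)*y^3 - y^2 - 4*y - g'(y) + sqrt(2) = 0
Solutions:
 g(y) = C1 + sqrt(2)*y^4/4 - y^3/3 - 2*y^2 + sqrt(2)*y


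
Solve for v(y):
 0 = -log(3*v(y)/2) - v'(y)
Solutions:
 -Integral(1/(-log(_y) - log(3) + log(2)), (_y, v(y))) = C1 - y


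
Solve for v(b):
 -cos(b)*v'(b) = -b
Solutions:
 v(b) = C1 + Integral(b/cos(b), b)


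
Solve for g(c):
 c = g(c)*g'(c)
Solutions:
 g(c) = -sqrt(C1 + c^2)
 g(c) = sqrt(C1 + c^2)


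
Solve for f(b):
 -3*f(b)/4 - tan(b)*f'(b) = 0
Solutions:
 f(b) = C1/sin(b)^(3/4)


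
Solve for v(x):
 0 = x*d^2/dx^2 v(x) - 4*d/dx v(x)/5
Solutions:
 v(x) = C1 + C2*x^(9/5)


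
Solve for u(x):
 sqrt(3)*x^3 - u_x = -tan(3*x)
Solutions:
 u(x) = C1 + sqrt(3)*x^4/4 - log(cos(3*x))/3


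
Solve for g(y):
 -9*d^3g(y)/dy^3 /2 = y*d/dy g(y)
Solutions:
 g(y) = C1 + Integral(C2*airyai(-6^(1/3)*y/3) + C3*airybi(-6^(1/3)*y/3), y)


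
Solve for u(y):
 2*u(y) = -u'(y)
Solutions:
 u(y) = C1*exp(-2*y)


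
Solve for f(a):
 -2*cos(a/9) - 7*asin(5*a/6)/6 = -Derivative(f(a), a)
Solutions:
 f(a) = C1 + 7*a*asin(5*a/6)/6 + 7*sqrt(36 - 25*a^2)/30 + 18*sin(a/9)


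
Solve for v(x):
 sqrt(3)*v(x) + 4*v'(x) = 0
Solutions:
 v(x) = C1*exp(-sqrt(3)*x/4)


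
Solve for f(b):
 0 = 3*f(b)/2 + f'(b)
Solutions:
 f(b) = C1*exp(-3*b/2)


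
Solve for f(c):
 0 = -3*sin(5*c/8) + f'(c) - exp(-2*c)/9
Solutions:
 f(c) = C1 - 24*cos(5*c/8)/5 - exp(-2*c)/18


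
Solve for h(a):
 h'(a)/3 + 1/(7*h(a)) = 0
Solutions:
 h(a) = -sqrt(C1 - 42*a)/7
 h(a) = sqrt(C1 - 42*a)/7


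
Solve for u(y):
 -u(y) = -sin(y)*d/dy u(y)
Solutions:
 u(y) = C1*sqrt(cos(y) - 1)/sqrt(cos(y) + 1)


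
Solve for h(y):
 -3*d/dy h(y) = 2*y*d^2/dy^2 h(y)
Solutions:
 h(y) = C1 + C2/sqrt(y)


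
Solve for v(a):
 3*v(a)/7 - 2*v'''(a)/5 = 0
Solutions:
 v(a) = C3*exp(14^(2/3)*15^(1/3)*a/14) + (C1*sin(14^(2/3)*3^(5/6)*5^(1/3)*a/28) + C2*cos(14^(2/3)*3^(5/6)*5^(1/3)*a/28))*exp(-14^(2/3)*15^(1/3)*a/28)


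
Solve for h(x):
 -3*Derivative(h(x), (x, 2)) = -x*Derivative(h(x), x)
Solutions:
 h(x) = C1 + C2*erfi(sqrt(6)*x/6)


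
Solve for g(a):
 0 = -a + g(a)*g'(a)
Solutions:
 g(a) = -sqrt(C1 + a^2)
 g(a) = sqrt(C1 + a^2)


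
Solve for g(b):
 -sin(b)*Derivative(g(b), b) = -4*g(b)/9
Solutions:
 g(b) = C1*(cos(b) - 1)^(2/9)/(cos(b) + 1)^(2/9)


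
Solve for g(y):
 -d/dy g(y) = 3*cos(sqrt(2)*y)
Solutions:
 g(y) = C1 - 3*sqrt(2)*sin(sqrt(2)*y)/2


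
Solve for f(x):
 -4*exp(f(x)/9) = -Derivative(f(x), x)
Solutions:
 f(x) = 9*log(-1/(C1 + 4*x)) + 18*log(3)


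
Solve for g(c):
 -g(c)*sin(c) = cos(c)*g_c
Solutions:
 g(c) = C1*cos(c)


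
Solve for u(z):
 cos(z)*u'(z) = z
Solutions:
 u(z) = C1 + Integral(z/cos(z), z)


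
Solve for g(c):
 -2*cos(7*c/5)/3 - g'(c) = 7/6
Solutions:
 g(c) = C1 - 7*c/6 - 10*sin(7*c/5)/21


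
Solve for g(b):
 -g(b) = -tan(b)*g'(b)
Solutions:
 g(b) = C1*sin(b)


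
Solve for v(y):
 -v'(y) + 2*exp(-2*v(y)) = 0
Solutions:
 v(y) = log(-sqrt(C1 + 4*y))
 v(y) = log(C1 + 4*y)/2


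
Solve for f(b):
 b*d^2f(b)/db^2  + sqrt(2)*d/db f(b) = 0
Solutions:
 f(b) = C1 + C2*b^(1 - sqrt(2))


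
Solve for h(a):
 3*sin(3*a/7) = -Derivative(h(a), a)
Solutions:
 h(a) = C1 + 7*cos(3*a/7)


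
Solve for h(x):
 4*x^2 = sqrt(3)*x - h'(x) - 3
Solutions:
 h(x) = C1 - 4*x^3/3 + sqrt(3)*x^2/2 - 3*x


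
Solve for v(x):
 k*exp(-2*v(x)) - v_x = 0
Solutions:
 v(x) = log(-sqrt(C1 + 2*k*x))
 v(x) = log(C1 + 2*k*x)/2


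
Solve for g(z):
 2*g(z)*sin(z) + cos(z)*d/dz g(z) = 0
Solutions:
 g(z) = C1*cos(z)^2


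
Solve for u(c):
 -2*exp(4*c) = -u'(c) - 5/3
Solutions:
 u(c) = C1 - 5*c/3 + exp(4*c)/2


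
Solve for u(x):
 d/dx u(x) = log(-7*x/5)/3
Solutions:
 u(x) = C1 + x*log(-x)/3 + x*(-log(5) - 1 + log(7))/3


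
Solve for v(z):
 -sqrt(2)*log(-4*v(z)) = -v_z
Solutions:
 -sqrt(2)*Integral(1/(log(-_y) + 2*log(2)), (_y, v(z)))/2 = C1 - z


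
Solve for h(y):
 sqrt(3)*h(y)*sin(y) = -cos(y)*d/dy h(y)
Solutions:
 h(y) = C1*cos(y)^(sqrt(3))


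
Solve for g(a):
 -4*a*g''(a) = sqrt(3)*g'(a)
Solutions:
 g(a) = C1 + C2*a^(1 - sqrt(3)/4)


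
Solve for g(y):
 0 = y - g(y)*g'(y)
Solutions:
 g(y) = -sqrt(C1 + y^2)
 g(y) = sqrt(C1 + y^2)


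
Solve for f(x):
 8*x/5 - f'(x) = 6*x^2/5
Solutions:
 f(x) = C1 - 2*x^3/5 + 4*x^2/5


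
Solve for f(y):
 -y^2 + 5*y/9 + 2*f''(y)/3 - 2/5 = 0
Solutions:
 f(y) = C1 + C2*y + y^4/8 - 5*y^3/36 + 3*y^2/10


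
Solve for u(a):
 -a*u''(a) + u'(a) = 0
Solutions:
 u(a) = C1 + C2*a^2


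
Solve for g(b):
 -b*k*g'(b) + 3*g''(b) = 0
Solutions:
 g(b) = Piecewise((-sqrt(6)*sqrt(pi)*C1*erf(sqrt(6)*b*sqrt(-k)/6)/(2*sqrt(-k)) - C2, (k > 0) | (k < 0)), (-C1*b - C2, True))


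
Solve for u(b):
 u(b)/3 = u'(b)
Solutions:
 u(b) = C1*exp(b/3)


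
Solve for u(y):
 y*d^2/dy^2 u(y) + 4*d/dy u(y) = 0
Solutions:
 u(y) = C1 + C2/y^3


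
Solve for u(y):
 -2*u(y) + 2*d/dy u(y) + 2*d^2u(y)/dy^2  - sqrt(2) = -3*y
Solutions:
 u(y) = C1*exp(y*(-1 + sqrt(5))/2) + C2*exp(-y*(1 + sqrt(5))/2) + 3*y/2 - sqrt(2)/2 + 3/2


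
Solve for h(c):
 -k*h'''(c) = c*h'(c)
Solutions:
 h(c) = C1 + Integral(C2*airyai(c*(-1/k)^(1/3)) + C3*airybi(c*(-1/k)^(1/3)), c)


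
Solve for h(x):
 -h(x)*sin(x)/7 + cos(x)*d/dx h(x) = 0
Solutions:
 h(x) = C1/cos(x)^(1/7)


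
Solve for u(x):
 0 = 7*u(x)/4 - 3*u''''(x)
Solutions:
 u(x) = C1*exp(-sqrt(2)*3^(3/4)*7^(1/4)*x/6) + C2*exp(sqrt(2)*3^(3/4)*7^(1/4)*x/6) + C3*sin(sqrt(2)*3^(3/4)*7^(1/4)*x/6) + C4*cos(sqrt(2)*3^(3/4)*7^(1/4)*x/6)


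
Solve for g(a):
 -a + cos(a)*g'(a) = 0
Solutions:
 g(a) = C1 + Integral(a/cos(a), a)


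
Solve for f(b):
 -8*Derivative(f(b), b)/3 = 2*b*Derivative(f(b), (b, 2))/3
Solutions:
 f(b) = C1 + C2/b^3


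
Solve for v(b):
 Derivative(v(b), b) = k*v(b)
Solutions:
 v(b) = C1*exp(b*k)


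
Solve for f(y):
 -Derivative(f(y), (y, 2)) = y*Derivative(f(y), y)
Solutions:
 f(y) = C1 + C2*erf(sqrt(2)*y/2)


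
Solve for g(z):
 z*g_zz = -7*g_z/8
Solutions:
 g(z) = C1 + C2*z^(1/8)


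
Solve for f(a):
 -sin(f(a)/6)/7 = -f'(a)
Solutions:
 -a/7 + 3*log(cos(f(a)/6) - 1) - 3*log(cos(f(a)/6) + 1) = C1


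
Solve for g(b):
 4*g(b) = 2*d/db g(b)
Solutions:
 g(b) = C1*exp(2*b)


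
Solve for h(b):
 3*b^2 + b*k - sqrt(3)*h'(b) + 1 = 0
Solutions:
 h(b) = C1 + sqrt(3)*b^3/3 + sqrt(3)*b^2*k/6 + sqrt(3)*b/3


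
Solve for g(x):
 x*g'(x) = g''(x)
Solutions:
 g(x) = C1 + C2*erfi(sqrt(2)*x/2)


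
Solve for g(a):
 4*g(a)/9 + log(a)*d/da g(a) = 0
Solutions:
 g(a) = C1*exp(-4*li(a)/9)


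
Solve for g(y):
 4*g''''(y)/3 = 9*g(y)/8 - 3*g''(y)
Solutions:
 g(y) = C1*exp(-sqrt(6)*y*sqrt(-3 + sqrt(15))/4) + C2*exp(sqrt(6)*y*sqrt(-3 + sqrt(15))/4) + C3*sin(sqrt(6)*y*sqrt(3 + sqrt(15))/4) + C4*cos(sqrt(6)*y*sqrt(3 + sqrt(15))/4)


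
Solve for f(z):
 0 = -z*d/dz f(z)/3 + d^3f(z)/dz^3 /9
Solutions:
 f(z) = C1 + Integral(C2*airyai(3^(1/3)*z) + C3*airybi(3^(1/3)*z), z)


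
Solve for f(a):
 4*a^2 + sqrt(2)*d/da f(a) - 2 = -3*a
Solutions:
 f(a) = C1 - 2*sqrt(2)*a^3/3 - 3*sqrt(2)*a^2/4 + sqrt(2)*a


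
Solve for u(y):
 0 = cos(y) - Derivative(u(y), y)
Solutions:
 u(y) = C1 + sin(y)


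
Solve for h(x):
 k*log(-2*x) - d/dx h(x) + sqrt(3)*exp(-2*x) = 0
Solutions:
 h(x) = C1 + k*x*log(-x) + k*x*(-1 + log(2)) - sqrt(3)*exp(-2*x)/2


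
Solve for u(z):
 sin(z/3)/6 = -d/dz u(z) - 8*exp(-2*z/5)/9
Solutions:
 u(z) = C1 + cos(z/3)/2 + 20*exp(-2*z/5)/9


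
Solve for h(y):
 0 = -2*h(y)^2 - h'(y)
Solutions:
 h(y) = 1/(C1 + 2*y)


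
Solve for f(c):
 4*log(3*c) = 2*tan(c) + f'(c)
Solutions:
 f(c) = C1 + 4*c*log(c) - 4*c + 4*c*log(3) + 2*log(cos(c))


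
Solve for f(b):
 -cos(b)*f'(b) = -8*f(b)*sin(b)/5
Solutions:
 f(b) = C1/cos(b)^(8/5)


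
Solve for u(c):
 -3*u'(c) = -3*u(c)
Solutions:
 u(c) = C1*exp(c)


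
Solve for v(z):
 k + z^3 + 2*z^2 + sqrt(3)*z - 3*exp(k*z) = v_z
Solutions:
 v(z) = C1 + k*z + z^4/4 + 2*z^3/3 + sqrt(3)*z^2/2 - 3*exp(k*z)/k


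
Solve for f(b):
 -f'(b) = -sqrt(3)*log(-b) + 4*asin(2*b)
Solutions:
 f(b) = C1 + sqrt(3)*b*(log(-b) - 1) - 4*b*asin(2*b) - 2*sqrt(1 - 4*b^2)


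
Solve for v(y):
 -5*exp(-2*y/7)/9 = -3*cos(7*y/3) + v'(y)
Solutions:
 v(y) = C1 + 9*sin(7*y/3)/7 + 35*exp(-2*y/7)/18


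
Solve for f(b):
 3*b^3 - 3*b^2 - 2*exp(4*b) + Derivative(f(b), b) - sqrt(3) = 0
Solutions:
 f(b) = C1 - 3*b^4/4 + b^3 + sqrt(3)*b + exp(4*b)/2


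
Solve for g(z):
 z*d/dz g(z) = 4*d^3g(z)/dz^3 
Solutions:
 g(z) = C1 + Integral(C2*airyai(2^(1/3)*z/2) + C3*airybi(2^(1/3)*z/2), z)


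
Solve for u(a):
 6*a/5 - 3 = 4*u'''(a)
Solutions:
 u(a) = C1 + C2*a + C3*a^2 + a^4/80 - a^3/8


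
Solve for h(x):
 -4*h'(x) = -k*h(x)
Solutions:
 h(x) = C1*exp(k*x/4)


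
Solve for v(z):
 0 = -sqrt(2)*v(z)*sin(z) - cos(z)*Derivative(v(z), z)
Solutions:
 v(z) = C1*cos(z)^(sqrt(2))


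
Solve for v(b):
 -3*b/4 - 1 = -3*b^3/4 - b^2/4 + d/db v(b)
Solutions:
 v(b) = C1 + 3*b^4/16 + b^3/12 - 3*b^2/8 - b


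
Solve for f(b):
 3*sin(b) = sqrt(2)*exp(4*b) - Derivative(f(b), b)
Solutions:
 f(b) = C1 + sqrt(2)*exp(4*b)/4 + 3*cos(b)


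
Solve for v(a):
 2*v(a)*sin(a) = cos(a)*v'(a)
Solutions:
 v(a) = C1/cos(a)^2


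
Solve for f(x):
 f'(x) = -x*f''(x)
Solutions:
 f(x) = C1 + C2*log(x)


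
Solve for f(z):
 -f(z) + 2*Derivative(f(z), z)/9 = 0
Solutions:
 f(z) = C1*exp(9*z/2)


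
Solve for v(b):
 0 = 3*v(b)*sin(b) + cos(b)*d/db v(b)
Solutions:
 v(b) = C1*cos(b)^3


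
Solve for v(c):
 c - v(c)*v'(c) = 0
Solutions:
 v(c) = -sqrt(C1 + c^2)
 v(c) = sqrt(C1 + c^2)


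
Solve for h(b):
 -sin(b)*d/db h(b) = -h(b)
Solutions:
 h(b) = C1*sqrt(cos(b) - 1)/sqrt(cos(b) + 1)


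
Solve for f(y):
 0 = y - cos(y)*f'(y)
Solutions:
 f(y) = C1 + Integral(y/cos(y), y)


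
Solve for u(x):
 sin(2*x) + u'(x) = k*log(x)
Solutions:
 u(x) = C1 + k*x*(log(x) - 1) + cos(2*x)/2


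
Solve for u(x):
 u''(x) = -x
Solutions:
 u(x) = C1 + C2*x - x^3/6


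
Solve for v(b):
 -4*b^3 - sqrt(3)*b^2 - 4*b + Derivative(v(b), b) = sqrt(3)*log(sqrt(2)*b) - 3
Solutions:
 v(b) = C1 + b^4 + sqrt(3)*b^3/3 + 2*b^2 + sqrt(3)*b*log(b) - 3*b - sqrt(3)*b + sqrt(3)*b*log(2)/2


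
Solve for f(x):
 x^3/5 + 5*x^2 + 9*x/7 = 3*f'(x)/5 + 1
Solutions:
 f(x) = C1 + x^4/12 + 25*x^3/9 + 15*x^2/14 - 5*x/3


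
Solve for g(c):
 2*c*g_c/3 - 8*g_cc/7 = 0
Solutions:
 g(c) = C1 + C2*erfi(sqrt(42)*c/12)


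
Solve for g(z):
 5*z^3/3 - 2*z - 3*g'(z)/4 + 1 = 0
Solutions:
 g(z) = C1 + 5*z^4/9 - 4*z^2/3 + 4*z/3


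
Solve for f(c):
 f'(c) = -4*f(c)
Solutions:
 f(c) = C1*exp(-4*c)


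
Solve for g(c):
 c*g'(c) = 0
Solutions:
 g(c) = C1


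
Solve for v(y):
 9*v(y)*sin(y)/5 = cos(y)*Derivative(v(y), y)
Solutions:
 v(y) = C1/cos(y)^(9/5)


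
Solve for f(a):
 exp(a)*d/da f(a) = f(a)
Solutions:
 f(a) = C1*exp(-exp(-a))


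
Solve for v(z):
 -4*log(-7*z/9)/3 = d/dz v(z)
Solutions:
 v(z) = C1 - 4*z*log(-z)/3 + 4*z*(-log(7) + 1 + 2*log(3))/3


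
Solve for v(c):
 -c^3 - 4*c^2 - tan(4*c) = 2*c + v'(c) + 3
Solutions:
 v(c) = C1 - c^4/4 - 4*c^3/3 - c^2 - 3*c + log(cos(4*c))/4


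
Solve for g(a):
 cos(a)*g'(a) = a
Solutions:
 g(a) = C1 + Integral(a/cos(a), a)


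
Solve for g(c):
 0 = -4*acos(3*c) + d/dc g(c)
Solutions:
 g(c) = C1 + 4*c*acos(3*c) - 4*sqrt(1 - 9*c^2)/3


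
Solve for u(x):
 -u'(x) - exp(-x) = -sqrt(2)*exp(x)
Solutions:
 u(x) = C1 + sqrt(2)*exp(x) + exp(-x)


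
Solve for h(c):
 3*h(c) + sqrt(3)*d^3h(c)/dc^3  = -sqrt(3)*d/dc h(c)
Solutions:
 h(c) = C1*exp(2^(1/3)*sqrt(3)*c*(-2/(9 + sqrt(85))^(1/3) + 2^(1/3)*(9 + sqrt(85))^(1/3))/12)*sin(2^(1/3)*c*(2/(9 + sqrt(85))^(1/3) + 2^(1/3)*(9 + sqrt(85))^(1/3))/4) + C2*exp(2^(1/3)*sqrt(3)*c*(-2/(9 + sqrt(85))^(1/3) + 2^(1/3)*(9 + sqrt(85))^(1/3))/12)*cos(2^(1/3)*c*(2/(9 + sqrt(85))^(1/3) + 2^(1/3)*(9 + sqrt(85))^(1/3))/4) + C3*exp(-2^(1/3)*sqrt(3)*c*(-2/(9 + sqrt(85))^(1/3) + 2^(1/3)*(9 + sqrt(85))^(1/3))/6)


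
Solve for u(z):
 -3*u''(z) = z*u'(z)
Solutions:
 u(z) = C1 + C2*erf(sqrt(6)*z/6)


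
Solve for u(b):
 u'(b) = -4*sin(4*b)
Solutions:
 u(b) = C1 + cos(4*b)


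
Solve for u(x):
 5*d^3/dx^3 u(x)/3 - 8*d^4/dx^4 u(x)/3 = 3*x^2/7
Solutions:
 u(x) = C1 + C2*x + C3*x^2 + C4*exp(5*x/8) + 3*x^5/700 + 6*x^4/175 + 192*x^3/875


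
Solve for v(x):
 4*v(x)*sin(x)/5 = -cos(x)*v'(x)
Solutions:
 v(x) = C1*cos(x)^(4/5)


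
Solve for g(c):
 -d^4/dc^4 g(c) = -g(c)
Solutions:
 g(c) = C1*exp(-c) + C2*exp(c) + C3*sin(c) + C4*cos(c)


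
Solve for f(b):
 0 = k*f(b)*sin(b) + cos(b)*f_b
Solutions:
 f(b) = C1*exp(k*log(cos(b)))


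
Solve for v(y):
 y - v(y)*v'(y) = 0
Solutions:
 v(y) = -sqrt(C1 + y^2)
 v(y) = sqrt(C1 + y^2)


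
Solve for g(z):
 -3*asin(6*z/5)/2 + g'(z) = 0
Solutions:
 g(z) = C1 + 3*z*asin(6*z/5)/2 + sqrt(25 - 36*z^2)/4


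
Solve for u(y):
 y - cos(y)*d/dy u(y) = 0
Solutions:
 u(y) = C1 + Integral(y/cos(y), y)


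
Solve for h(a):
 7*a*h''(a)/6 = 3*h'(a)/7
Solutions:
 h(a) = C1 + C2*a^(67/49)


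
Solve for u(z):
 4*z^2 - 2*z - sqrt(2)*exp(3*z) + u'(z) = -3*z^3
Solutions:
 u(z) = C1 - 3*z^4/4 - 4*z^3/3 + z^2 + sqrt(2)*exp(3*z)/3


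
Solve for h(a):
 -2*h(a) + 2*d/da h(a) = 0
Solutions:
 h(a) = C1*exp(a)


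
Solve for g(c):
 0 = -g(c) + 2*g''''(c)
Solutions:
 g(c) = C1*exp(-2^(3/4)*c/2) + C2*exp(2^(3/4)*c/2) + C3*sin(2^(3/4)*c/2) + C4*cos(2^(3/4)*c/2)


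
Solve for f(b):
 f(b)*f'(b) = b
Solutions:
 f(b) = -sqrt(C1 + b^2)
 f(b) = sqrt(C1 + b^2)


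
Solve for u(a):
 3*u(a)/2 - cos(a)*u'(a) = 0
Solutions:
 u(a) = C1*(sin(a) + 1)^(3/4)/(sin(a) - 1)^(3/4)


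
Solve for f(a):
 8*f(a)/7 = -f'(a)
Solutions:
 f(a) = C1*exp(-8*a/7)


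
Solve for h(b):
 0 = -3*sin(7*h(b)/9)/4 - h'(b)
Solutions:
 3*b/4 + 9*log(cos(7*h(b)/9) - 1)/14 - 9*log(cos(7*h(b)/9) + 1)/14 = C1


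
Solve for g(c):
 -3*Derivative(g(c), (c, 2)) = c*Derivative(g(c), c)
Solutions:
 g(c) = C1 + C2*erf(sqrt(6)*c/6)


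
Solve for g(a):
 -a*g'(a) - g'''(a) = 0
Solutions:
 g(a) = C1 + Integral(C2*airyai(-a) + C3*airybi(-a), a)


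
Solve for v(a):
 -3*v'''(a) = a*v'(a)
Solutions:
 v(a) = C1 + Integral(C2*airyai(-3^(2/3)*a/3) + C3*airybi(-3^(2/3)*a/3), a)


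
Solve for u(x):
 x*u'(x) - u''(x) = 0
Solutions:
 u(x) = C1 + C2*erfi(sqrt(2)*x/2)


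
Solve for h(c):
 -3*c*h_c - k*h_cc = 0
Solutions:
 h(c) = C1 + C2*sqrt(k)*erf(sqrt(6)*c*sqrt(1/k)/2)


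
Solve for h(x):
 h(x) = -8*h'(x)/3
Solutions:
 h(x) = C1*exp(-3*x/8)


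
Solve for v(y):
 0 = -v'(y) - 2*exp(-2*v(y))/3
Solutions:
 v(y) = log(-sqrt(C1 - 12*y)) - log(3)
 v(y) = log(C1 - 12*y)/2 - log(3)


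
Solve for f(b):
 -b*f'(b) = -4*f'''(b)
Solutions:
 f(b) = C1 + Integral(C2*airyai(2^(1/3)*b/2) + C3*airybi(2^(1/3)*b/2), b)


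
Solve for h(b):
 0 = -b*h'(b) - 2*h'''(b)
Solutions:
 h(b) = C1 + Integral(C2*airyai(-2^(2/3)*b/2) + C3*airybi(-2^(2/3)*b/2), b)


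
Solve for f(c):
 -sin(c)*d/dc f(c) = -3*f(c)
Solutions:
 f(c) = C1*(cos(c) - 1)^(3/2)/(cos(c) + 1)^(3/2)


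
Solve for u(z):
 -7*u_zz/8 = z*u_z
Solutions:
 u(z) = C1 + C2*erf(2*sqrt(7)*z/7)


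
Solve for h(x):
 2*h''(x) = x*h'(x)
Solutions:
 h(x) = C1 + C2*erfi(x/2)


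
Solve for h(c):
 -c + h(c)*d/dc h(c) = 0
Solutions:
 h(c) = -sqrt(C1 + c^2)
 h(c) = sqrt(C1 + c^2)


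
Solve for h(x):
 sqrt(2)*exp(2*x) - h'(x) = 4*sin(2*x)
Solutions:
 h(x) = C1 + sqrt(2)*exp(2*x)/2 + 2*cos(2*x)


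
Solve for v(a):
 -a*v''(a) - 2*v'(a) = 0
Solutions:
 v(a) = C1 + C2/a


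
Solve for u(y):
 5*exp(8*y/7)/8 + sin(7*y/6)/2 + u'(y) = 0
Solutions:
 u(y) = C1 - 35*exp(8*y/7)/64 + 3*cos(7*y/6)/7


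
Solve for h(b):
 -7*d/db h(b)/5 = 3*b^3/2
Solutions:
 h(b) = C1 - 15*b^4/56


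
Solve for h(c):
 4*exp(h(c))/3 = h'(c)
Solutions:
 h(c) = log(-1/(C1 + 4*c)) + log(3)


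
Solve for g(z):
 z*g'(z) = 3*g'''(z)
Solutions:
 g(z) = C1 + Integral(C2*airyai(3^(2/3)*z/3) + C3*airybi(3^(2/3)*z/3), z)


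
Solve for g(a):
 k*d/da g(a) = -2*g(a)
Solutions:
 g(a) = C1*exp(-2*a/k)


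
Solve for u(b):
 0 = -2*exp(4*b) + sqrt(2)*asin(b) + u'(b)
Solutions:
 u(b) = C1 - sqrt(2)*(b*asin(b) + sqrt(1 - b^2)) + exp(4*b)/2


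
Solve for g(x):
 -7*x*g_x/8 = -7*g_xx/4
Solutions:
 g(x) = C1 + C2*erfi(x/2)


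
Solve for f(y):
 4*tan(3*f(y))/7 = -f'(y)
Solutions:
 f(y) = -asin(C1*exp(-12*y/7))/3 + pi/3
 f(y) = asin(C1*exp(-12*y/7))/3


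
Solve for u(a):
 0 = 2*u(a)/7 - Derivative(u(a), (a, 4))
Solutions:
 u(a) = C1*exp(-2^(1/4)*7^(3/4)*a/7) + C2*exp(2^(1/4)*7^(3/4)*a/7) + C3*sin(2^(1/4)*7^(3/4)*a/7) + C4*cos(2^(1/4)*7^(3/4)*a/7)


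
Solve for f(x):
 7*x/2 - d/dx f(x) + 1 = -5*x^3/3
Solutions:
 f(x) = C1 + 5*x^4/12 + 7*x^2/4 + x


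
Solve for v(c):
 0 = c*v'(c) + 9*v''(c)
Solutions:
 v(c) = C1 + C2*erf(sqrt(2)*c/6)


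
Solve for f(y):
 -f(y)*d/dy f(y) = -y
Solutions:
 f(y) = -sqrt(C1 + y^2)
 f(y) = sqrt(C1 + y^2)


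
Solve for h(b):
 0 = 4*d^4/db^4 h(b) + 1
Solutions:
 h(b) = C1 + C2*b + C3*b^2 + C4*b^3 - b^4/96


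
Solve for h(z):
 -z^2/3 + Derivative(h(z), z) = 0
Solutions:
 h(z) = C1 + z^3/9


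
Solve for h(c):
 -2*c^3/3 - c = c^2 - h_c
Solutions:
 h(c) = C1 + c^4/6 + c^3/3 + c^2/2


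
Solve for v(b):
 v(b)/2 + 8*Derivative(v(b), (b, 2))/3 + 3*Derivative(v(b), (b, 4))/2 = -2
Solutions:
 v(b) = C1*sin(b*sqrt(8 - sqrt(37))/3) + C2*sin(b*sqrt(sqrt(37) + 8)/3) + C3*cos(b*sqrt(8 - sqrt(37))/3) + C4*cos(b*sqrt(sqrt(37) + 8)/3) - 4


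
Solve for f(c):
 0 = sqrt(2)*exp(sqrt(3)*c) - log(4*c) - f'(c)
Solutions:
 f(c) = C1 - c*log(c) + c*(1 - 2*log(2)) + sqrt(6)*exp(sqrt(3)*c)/3


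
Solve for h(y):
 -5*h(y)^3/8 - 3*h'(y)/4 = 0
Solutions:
 h(y) = -sqrt(3)*sqrt(-1/(C1 - 5*y))
 h(y) = sqrt(3)*sqrt(-1/(C1 - 5*y))


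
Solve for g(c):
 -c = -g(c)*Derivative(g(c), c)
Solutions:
 g(c) = -sqrt(C1 + c^2)
 g(c) = sqrt(C1 + c^2)


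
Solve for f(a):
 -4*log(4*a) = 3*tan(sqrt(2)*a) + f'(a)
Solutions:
 f(a) = C1 - 4*a*log(a) - 8*a*log(2) + 4*a + 3*sqrt(2)*log(cos(sqrt(2)*a))/2


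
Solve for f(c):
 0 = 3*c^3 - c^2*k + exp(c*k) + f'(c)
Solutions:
 f(c) = C1 - 3*c^4/4 + c^3*k/3 - exp(c*k)/k


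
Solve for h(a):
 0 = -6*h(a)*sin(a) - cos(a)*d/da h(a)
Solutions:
 h(a) = C1*cos(a)^6


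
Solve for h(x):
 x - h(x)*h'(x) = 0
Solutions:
 h(x) = -sqrt(C1 + x^2)
 h(x) = sqrt(C1 + x^2)


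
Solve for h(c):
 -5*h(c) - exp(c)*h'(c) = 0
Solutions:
 h(c) = C1*exp(5*exp(-c))


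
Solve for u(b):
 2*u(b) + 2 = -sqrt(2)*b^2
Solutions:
 u(b) = -sqrt(2)*b^2/2 - 1


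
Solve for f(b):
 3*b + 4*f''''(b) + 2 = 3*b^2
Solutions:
 f(b) = C1 + C2*b + C3*b^2 + C4*b^3 + b^6/480 - b^5/160 - b^4/48


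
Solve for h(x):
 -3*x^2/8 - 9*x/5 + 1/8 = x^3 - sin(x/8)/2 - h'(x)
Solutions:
 h(x) = C1 + x^4/4 + x^3/8 + 9*x^2/10 - x/8 + 4*cos(x/8)


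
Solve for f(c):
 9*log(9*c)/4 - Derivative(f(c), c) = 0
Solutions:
 f(c) = C1 + 9*c*log(c)/4 - 9*c/4 + 9*c*log(3)/2


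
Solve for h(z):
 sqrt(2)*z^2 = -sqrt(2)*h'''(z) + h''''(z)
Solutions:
 h(z) = C1 + C2*z + C3*z^2 + C4*exp(sqrt(2)*z) - z^5/60 - sqrt(2)*z^4/24 - z^3/6


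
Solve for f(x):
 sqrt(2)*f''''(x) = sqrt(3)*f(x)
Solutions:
 f(x) = C1*exp(-2^(7/8)*3^(1/8)*x/2) + C2*exp(2^(7/8)*3^(1/8)*x/2) + C3*sin(2^(7/8)*3^(1/8)*x/2) + C4*cos(2^(7/8)*3^(1/8)*x/2)


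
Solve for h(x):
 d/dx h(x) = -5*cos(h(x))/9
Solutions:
 5*x/9 - log(sin(h(x)) - 1)/2 + log(sin(h(x)) + 1)/2 = C1


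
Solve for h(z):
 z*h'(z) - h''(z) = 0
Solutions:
 h(z) = C1 + C2*erfi(sqrt(2)*z/2)


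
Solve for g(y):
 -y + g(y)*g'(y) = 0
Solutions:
 g(y) = -sqrt(C1 + y^2)
 g(y) = sqrt(C1 + y^2)


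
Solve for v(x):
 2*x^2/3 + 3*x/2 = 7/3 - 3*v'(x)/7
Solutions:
 v(x) = C1 - 14*x^3/27 - 7*x^2/4 + 49*x/9


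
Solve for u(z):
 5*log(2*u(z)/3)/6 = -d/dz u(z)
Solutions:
 6*Integral(1/(log(_y) - log(3) + log(2)), (_y, u(z)))/5 = C1 - z


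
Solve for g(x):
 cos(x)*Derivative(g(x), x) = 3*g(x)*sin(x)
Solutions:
 g(x) = C1/cos(x)^3


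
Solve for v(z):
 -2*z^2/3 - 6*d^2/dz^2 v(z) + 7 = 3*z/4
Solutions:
 v(z) = C1 + C2*z - z^4/108 - z^3/48 + 7*z^2/12


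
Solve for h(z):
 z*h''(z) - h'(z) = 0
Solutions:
 h(z) = C1 + C2*z^2


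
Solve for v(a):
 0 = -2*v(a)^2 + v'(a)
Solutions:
 v(a) = -1/(C1 + 2*a)


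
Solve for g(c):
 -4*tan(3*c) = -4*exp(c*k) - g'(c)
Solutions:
 g(c) = C1 - 4*Piecewise((exp(c*k)/k, Ne(k, 0)), (c, True)) - 4*log(cos(3*c))/3


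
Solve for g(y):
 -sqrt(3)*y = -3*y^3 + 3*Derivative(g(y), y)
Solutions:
 g(y) = C1 + y^4/4 - sqrt(3)*y^2/6


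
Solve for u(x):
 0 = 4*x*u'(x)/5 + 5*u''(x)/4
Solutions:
 u(x) = C1 + C2*erf(2*sqrt(2)*x/5)


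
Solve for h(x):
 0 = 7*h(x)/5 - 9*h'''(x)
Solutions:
 h(x) = C3*exp(525^(1/3)*x/15) + (C1*sin(175^(1/3)*3^(5/6)*x/30) + C2*cos(175^(1/3)*3^(5/6)*x/30))*exp(-525^(1/3)*x/30)


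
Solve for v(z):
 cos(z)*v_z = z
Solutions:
 v(z) = C1 + Integral(z/cos(z), z)


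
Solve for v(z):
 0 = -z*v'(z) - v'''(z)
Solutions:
 v(z) = C1 + Integral(C2*airyai(-z) + C3*airybi(-z), z)


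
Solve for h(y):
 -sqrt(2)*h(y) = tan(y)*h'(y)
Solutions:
 h(y) = C1/sin(y)^(sqrt(2))


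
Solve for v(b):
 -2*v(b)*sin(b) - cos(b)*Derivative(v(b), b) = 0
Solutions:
 v(b) = C1*cos(b)^2


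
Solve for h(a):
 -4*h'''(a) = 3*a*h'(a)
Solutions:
 h(a) = C1 + Integral(C2*airyai(-6^(1/3)*a/2) + C3*airybi(-6^(1/3)*a/2), a)


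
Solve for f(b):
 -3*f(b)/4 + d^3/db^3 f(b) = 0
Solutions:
 f(b) = C3*exp(6^(1/3)*b/2) + (C1*sin(2^(1/3)*3^(5/6)*b/4) + C2*cos(2^(1/3)*3^(5/6)*b/4))*exp(-6^(1/3)*b/4)


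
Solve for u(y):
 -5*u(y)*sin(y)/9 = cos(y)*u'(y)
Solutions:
 u(y) = C1*cos(y)^(5/9)


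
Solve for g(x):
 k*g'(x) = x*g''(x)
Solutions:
 g(x) = C1 + x^(re(k) + 1)*(C2*sin(log(x)*Abs(im(k))) + C3*cos(log(x)*im(k)))


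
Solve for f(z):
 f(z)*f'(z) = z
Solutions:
 f(z) = -sqrt(C1 + z^2)
 f(z) = sqrt(C1 + z^2)


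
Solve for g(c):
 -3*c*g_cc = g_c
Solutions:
 g(c) = C1 + C2*c^(2/3)


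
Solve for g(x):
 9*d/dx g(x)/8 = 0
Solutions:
 g(x) = C1


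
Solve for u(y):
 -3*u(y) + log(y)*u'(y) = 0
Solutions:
 u(y) = C1*exp(3*li(y))


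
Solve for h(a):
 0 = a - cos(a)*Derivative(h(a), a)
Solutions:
 h(a) = C1 + Integral(a/cos(a), a)


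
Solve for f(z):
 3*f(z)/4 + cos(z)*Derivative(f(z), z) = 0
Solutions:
 f(z) = C1*(sin(z) - 1)^(3/8)/(sin(z) + 1)^(3/8)


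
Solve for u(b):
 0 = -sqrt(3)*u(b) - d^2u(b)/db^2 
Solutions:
 u(b) = C1*sin(3^(1/4)*b) + C2*cos(3^(1/4)*b)


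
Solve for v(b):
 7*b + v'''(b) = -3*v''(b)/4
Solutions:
 v(b) = C1 + C2*b + C3*exp(-3*b/4) - 14*b^3/9 + 56*b^2/9


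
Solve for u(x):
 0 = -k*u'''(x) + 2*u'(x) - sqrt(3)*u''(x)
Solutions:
 u(x) = C1 + C2*exp(x*(sqrt(8*k + 3) - sqrt(3))/(2*k)) + C3*exp(-x*(sqrt(8*k + 3) + sqrt(3))/(2*k))


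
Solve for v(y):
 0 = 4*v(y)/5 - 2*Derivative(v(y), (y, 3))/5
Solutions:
 v(y) = C3*exp(2^(1/3)*y) + (C1*sin(2^(1/3)*sqrt(3)*y/2) + C2*cos(2^(1/3)*sqrt(3)*y/2))*exp(-2^(1/3)*y/2)


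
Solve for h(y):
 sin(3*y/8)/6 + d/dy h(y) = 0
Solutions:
 h(y) = C1 + 4*cos(3*y/8)/9


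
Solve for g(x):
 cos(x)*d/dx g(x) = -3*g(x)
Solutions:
 g(x) = C1*(sin(x) - 1)^(3/2)/(sin(x) + 1)^(3/2)


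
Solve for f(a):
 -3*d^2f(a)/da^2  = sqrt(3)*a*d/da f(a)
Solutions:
 f(a) = C1 + C2*erf(sqrt(2)*3^(3/4)*a/6)


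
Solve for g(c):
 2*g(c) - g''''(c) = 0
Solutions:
 g(c) = C1*exp(-2^(1/4)*c) + C2*exp(2^(1/4)*c) + C3*sin(2^(1/4)*c) + C4*cos(2^(1/4)*c)


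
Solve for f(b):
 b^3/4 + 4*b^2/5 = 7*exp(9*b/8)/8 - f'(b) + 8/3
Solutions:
 f(b) = C1 - b^4/16 - 4*b^3/15 + 8*b/3 + 7*exp(9*b/8)/9


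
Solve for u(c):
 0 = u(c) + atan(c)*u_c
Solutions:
 u(c) = C1*exp(-Integral(1/atan(c), c))


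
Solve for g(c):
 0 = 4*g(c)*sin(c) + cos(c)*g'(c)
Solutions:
 g(c) = C1*cos(c)^4


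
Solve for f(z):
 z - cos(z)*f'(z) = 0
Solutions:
 f(z) = C1 + Integral(z/cos(z), z)


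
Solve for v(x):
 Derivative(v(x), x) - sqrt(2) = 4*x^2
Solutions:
 v(x) = C1 + 4*x^3/3 + sqrt(2)*x


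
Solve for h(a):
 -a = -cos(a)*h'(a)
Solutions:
 h(a) = C1 + Integral(a/cos(a), a)


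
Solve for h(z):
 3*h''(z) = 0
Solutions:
 h(z) = C1 + C2*z


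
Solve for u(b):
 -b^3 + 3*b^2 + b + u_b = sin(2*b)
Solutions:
 u(b) = C1 + b^4/4 - b^3 - b^2/2 - cos(2*b)/2


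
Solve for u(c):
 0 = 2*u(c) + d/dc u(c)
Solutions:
 u(c) = C1*exp(-2*c)


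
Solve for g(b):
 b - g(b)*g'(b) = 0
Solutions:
 g(b) = -sqrt(C1 + b^2)
 g(b) = sqrt(C1 + b^2)


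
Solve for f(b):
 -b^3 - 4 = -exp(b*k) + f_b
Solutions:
 f(b) = C1 - b^4/4 - 4*b + exp(b*k)/k


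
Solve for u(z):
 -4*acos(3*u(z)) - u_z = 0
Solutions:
 Integral(1/acos(3*_y), (_y, u(z))) = C1 - 4*z


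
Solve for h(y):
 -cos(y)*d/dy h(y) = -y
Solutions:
 h(y) = C1 + Integral(y/cos(y), y)


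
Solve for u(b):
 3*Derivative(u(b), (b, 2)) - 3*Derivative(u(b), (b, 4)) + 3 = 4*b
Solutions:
 u(b) = C1 + C2*b + C3*exp(-b) + C4*exp(b) + 2*b^3/9 - b^2/2


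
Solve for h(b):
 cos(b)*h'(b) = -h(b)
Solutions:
 h(b) = C1*sqrt(sin(b) - 1)/sqrt(sin(b) + 1)


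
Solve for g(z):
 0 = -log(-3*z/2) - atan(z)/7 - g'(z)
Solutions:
 g(z) = C1 - z*log(-z) - z*atan(z)/7 - z*log(3) + z*log(2) + z + log(z^2 + 1)/14


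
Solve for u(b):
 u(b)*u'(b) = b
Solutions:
 u(b) = -sqrt(C1 + b^2)
 u(b) = sqrt(C1 + b^2)


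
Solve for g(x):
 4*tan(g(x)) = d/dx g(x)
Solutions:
 g(x) = pi - asin(C1*exp(4*x))
 g(x) = asin(C1*exp(4*x))


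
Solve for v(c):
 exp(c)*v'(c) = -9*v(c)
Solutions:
 v(c) = C1*exp(9*exp(-c))


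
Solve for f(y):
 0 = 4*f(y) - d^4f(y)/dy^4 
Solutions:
 f(y) = C1*exp(-sqrt(2)*y) + C2*exp(sqrt(2)*y) + C3*sin(sqrt(2)*y) + C4*cos(sqrt(2)*y)


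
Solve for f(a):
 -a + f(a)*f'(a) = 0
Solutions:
 f(a) = -sqrt(C1 + a^2)
 f(a) = sqrt(C1 + a^2)


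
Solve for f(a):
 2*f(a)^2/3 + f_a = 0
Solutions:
 f(a) = 3/(C1 + 2*a)


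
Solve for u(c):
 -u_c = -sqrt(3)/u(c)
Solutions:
 u(c) = -sqrt(C1 + 2*sqrt(3)*c)
 u(c) = sqrt(C1 + 2*sqrt(3)*c)


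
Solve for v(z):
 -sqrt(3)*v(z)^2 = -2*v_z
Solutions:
 v(z) = -2/(C1 + sqrt(3)*z)


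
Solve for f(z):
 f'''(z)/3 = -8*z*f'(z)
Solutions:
 f(z) = C1 + Integral(C2*airyai(-2*3^(1/3)*z) + C3*airybi(-2*3^(1/3)*z), z)


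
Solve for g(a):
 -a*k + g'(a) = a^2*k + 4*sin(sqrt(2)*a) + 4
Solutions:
 g(a) = C1 + a^3*k/3 + a^2*k/2 + 4*a - 2*sqrt(2)*cos(sqrt(2)*a)


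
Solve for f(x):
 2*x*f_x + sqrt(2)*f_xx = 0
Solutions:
 f(x) = C1 + C2*erf(2^(3/4)*x/2)


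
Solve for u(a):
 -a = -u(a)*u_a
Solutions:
 u(a) = -sqrt(C1 + a^2)
 u(a) = sqrt(C1 + a^2)


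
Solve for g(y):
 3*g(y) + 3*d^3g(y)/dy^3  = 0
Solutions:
 g(y) = C3*exp(-y) + (C1*sin(sqrt(3)*y/2) + C2*cos(sqrt(3)*y/2))*exp(y/2)


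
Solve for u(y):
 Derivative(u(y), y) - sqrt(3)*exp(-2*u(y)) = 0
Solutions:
 u(y) = log(-sqrt(C1 + 2*sqrt(3)*y))
 u(y) = log(C1 + 2*sqrt(3)*y)/2


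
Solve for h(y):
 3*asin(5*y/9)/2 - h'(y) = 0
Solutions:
 h(y) = C1 + 3*y*asin(5*y/9)/2 + 3*sqrt(81 - 25*y^2)/10


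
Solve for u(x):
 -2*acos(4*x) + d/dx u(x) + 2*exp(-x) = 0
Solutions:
 u(x) = C1 + 2*x*acos(4*x) - sqrt(1 - 16*x^2)/2 + 2*exp(-x)


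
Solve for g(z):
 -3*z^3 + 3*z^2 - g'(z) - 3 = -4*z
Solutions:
 g(z) = C1 - 3*z^4/4 + z^3 + 2*z^2 - 3*z


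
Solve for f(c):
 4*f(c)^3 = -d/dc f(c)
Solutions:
 f(c) = -sqrt(2)*sqrt(-1/(C1 - 4*c))/2
 f(c) = sqrt(2)*sqrt(-1/(C1 - 4*c))/2


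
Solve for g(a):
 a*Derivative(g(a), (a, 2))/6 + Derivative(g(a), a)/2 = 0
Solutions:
 g(a) = C1 + C2/a^2


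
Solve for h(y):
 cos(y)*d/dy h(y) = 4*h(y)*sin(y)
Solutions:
 h(y) = C1/cos(y)^4


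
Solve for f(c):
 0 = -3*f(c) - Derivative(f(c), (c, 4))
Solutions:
 f(c) = (C1*sin(sqrt(2)*3^(1/4)*c/2) + C2*cos(sqrt(2)*3^(1/4)*c/2))*exp(-sqrt(2)*3^(1/4)*c/2) + (C3*sin(sqrt(2)*3^(1/4)*c/2) + C4*cos(sqrt(2)*3^(1/4)*c/2))*exp(sqrt(2)*3^(1/4)*c/2)


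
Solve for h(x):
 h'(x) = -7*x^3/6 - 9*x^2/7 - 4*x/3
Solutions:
 h(x) = C1 - 7*x^4/24 - 3*x^3/7 - 2*x^2/3


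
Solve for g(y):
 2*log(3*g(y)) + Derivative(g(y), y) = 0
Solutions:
 Integral(1/(log(_y) + log(3)), (_y, g(y)))/2 = C1 - y


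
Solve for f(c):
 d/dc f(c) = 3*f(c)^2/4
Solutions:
 f(c) = -4/(C1 + 3*c)


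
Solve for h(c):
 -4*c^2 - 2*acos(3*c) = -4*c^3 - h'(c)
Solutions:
 h(c) = C1 - c^4 + 4*c^3/3 + 2*c*acos(3*c) - 2*sqrt(1 - 9*c^2)/3


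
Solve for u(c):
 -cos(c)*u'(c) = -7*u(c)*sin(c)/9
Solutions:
 u(c) = C1/cos(c)^(7/9)


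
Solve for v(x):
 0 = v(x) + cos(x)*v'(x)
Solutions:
 v(x) = C1*sqrt(sin(x) - 1)/sqrt(sin(x) + 1)


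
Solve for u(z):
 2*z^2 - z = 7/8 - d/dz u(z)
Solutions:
 u(z) = C1 - 2*z^3/3 + z^2/2 + 7*z/8


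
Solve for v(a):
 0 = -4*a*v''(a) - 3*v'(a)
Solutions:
 v(a) = C1 + C2*a^(1/4)


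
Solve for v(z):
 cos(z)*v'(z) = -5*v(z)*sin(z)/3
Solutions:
 v(z) = C1*cos(z)^(5/3)


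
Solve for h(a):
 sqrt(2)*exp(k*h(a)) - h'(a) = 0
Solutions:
 h(a) = Piecewise((log(-1/(C1*k + sqrt(2)*a*k))/k, Ne(k, 0)), (nan, True))
 h(a) = Piecewise((C1 + sqrt(2)*a, Eq(k, 0)), (nan, True))


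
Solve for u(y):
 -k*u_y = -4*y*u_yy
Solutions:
 u(y) = C1 + y^(re(k)/4 + 1)*(C2*sin(log(y)*Abs(im(k))/4) + C3*cos(log(y)*im(k)/4))


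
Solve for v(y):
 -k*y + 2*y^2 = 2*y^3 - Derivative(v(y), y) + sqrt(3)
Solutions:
 v(y) = C1 + k*y^2/2 + y^4/2 - 2*y^3/3 + sqrt(3)*y


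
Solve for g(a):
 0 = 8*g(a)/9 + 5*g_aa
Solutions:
 g(a) = C1*sin(2*sqrt(10)*a/15) + C2*cos(2*sqrt(10)*a/15)


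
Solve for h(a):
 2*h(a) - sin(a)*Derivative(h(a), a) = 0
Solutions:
 h(a) = C1*(cos(a) - 1)/(cos(a) + 1)


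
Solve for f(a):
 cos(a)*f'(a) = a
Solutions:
 f(a) = C1 + Integral(a/cos(a), a)


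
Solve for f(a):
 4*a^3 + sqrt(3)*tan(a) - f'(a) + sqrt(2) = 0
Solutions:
 f(a) = C1 + a^4 + sqrt(2)*a - sqrt(3)*log(cos(a))


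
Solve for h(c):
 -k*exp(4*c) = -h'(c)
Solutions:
 h(c) = C1 + k*exp(4*c)/4


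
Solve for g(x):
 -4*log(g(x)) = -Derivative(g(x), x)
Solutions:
 li(g(x)) = C1 + 4*x


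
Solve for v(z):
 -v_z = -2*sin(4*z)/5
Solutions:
 v(z) = C1 - cos(4*z)/10


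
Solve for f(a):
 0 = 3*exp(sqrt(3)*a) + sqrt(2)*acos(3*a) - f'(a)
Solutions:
 f(a) = C1 + sqrt(2)*(a*acos(3*a) - sqrt(1 - 9*a^2)/3) + sqrt(3)*exp(sqrt(3)*a)


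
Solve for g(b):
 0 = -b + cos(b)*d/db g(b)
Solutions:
 g(b) = C1 + Integral(b/cos(b), b)


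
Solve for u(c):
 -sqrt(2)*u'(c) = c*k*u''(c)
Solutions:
 u(c) = C1 + c^(((re(k) - sqrt(2))*re(k) + im(k)^2)/(re(k)^2 + im(k)^2))*(C2*sin(sqrt(2)*log(c)*Abs(im(k))/(re(k)^2 + im(k)^2)) + C3*cos(sqrt(2)*log(c)*im(k)/(re(k)^2 + im(k)^2)))


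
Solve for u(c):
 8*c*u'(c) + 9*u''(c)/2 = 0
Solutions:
 u(c) = C1 + C2*erf(2*sqrt(2)*c/3)


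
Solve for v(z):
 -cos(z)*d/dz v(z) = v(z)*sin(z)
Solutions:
 v(z) = C1*cos(z)


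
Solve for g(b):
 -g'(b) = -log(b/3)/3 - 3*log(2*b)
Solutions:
 g(b) = C1 + 10*b*log(b)/3 - 10*b/3 - b*log(3)/3 + 3*b*log(2)


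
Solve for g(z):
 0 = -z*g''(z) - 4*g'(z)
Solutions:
 g(z) = C1 + C2/z^3


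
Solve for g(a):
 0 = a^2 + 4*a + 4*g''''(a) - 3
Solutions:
 g(a) = C1 + C2*a + C3*a^2 + C4*a^3 - a^6/1440 - a^5/120 + a^4/32


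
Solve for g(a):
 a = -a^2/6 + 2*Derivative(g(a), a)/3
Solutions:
 g(a) = C1 + a^3/12 + 3*a^2/4


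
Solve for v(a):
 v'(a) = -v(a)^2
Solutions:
 v(a) = 1/(C1 + a)


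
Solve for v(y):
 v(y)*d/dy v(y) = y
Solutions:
 v(y) = -sqrt(C1 + y^2)
 v(y) = sqrt(C1 + y^2)


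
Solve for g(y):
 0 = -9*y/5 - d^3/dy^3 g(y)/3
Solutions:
 g(y) = C1 + C2*y + C3*y^2 - 9*y^4/40


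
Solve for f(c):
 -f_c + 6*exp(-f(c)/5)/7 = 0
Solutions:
 f(c) = 5*log(C1 + 6*c/35)


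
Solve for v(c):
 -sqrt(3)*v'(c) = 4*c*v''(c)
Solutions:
 v(c) = C1 + C2*c^(1 - sqrt(3)/4)


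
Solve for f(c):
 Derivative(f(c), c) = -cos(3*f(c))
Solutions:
 f(c) = -asin((C1 + exp(6*c))/(C1 - exp(6*c)))/3 + pi/3
 f(c) = asin((C1 + exp(6*c))/(C1 - exp(6*c)))/3


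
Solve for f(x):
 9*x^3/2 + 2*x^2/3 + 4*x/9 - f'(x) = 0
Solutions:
 f(x) = C1 + 9*x^4/8 + 2*x^3/9 + 2*x^2/9


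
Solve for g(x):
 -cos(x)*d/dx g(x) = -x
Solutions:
 g(x) = C1 + Integral(x/cos(x), x)


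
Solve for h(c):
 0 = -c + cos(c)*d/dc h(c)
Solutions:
 h(c) = C1 + Integral(c/cos(c), c)


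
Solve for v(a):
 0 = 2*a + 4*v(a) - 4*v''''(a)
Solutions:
 v(a) = C1*exp(-a) + C2*exp(a) + C3*sin(a) + C4*cos(a) - a/2


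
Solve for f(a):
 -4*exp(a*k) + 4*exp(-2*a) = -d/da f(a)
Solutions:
 f(a) = C1 + 2*exp(-2*a) + 4*exp(a*k)/k


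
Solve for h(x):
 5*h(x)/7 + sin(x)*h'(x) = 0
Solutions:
 h(x) = C1*(cos(x) + 1)^(5/14)/(cos(x) - 1)^(5/14)


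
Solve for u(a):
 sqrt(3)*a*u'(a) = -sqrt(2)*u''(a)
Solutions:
 u(a) = C1 + C2*erf(6^(1/4)*a/2)


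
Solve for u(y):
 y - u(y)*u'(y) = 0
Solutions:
 u(y) = -sqrt(C1 + y^2)
 u(y) = sqrt(C1 + y^2)


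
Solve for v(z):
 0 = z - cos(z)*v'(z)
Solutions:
 v(z) = C1 + Integral(z/cos(z), z)


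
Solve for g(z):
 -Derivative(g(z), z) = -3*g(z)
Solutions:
 g(z) = C1*exp(3*z)


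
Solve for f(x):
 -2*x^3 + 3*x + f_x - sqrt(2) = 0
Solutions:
 f(x) = C1 + x^4/2 - 3*x^2/2 + sqrt(2)*x


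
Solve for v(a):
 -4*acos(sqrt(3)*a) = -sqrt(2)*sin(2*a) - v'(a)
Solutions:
 v(a) = C1 + 4*a*acos(sqrt(3)*a) - 4*sqrt(3)*sqrt(1 - 3*a^2)/3 + sqrt(2)*cos(2*a)/2


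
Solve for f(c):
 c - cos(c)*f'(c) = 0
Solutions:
 f(c) = C1 + Integral(c/cos(c), c)


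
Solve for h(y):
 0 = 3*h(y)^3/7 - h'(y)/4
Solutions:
 h(y) = -sqrt(14)*sqrt(-1/(C1 + 12*y))/2
 h(y) = sqrt(14)*sqrt(-1/(C1 + 12*y))/2


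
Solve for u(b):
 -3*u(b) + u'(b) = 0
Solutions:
 u(b) = C1*exp(3*b)


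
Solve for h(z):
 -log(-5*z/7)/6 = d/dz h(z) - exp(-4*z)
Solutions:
 h(z) = C1 - z*log(-z)/6 + z*(-log(5) + 1 + log(7))/6 - exp(-4*z)/4


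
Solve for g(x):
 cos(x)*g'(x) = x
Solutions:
 g(x) = C1 + Integral(x/cos(x), x)


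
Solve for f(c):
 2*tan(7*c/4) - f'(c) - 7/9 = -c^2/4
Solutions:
 f(c) = C1 + c^3/12 - 7*c/9 - 8*log(cos(7*c/4))/7


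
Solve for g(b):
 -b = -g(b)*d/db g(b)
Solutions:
 g(b) = -sqrt(C1 + b^2)
 g(b) = sqrt(C1 + b^2)


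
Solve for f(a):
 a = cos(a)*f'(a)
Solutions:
 f(a) = C1 + Integral(a/cos(a), a)


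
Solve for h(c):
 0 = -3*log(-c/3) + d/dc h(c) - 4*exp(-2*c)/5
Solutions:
 h(c) = C1 + 3*c*log(-c) + 3*c*(-log(3) - 1) - 2*exp(-2*c)/5


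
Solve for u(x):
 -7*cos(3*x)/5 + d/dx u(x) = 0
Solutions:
 u(x) = C1 + 7*sin(3*x)/15


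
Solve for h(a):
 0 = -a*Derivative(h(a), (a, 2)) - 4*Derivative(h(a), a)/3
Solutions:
 h(a) = C1 + C2/a^(1/3)


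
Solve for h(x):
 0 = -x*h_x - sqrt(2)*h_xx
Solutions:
 h(x) = C1 + C2*erf(2^(1/4)*x/2)


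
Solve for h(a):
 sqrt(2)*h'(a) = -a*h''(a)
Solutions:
 h(a) = C1 + C2*a^(1 - sqrt(2))


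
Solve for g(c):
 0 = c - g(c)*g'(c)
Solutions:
 g(c) = -sqrt(C1 + c^2)
 g(c) = sqrt(C1 + c^2)


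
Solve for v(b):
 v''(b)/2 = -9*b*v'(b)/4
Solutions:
 v(b) = C1 + C2*erf(3*b/2)


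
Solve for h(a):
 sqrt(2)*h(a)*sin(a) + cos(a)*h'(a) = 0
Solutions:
 h(a) = C1*cos(a)^(sqrt(2))


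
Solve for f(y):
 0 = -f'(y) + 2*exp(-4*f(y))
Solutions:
 f(y) = log(-I*(C1 + 8*y)^(1/4))
 f(y) = log(I*(C1 + 8*y)^(1/4))
 f(y) = log(-(C1 + 8*y)^(1/4))
 f(y) = log(C1 + 8*y)/4


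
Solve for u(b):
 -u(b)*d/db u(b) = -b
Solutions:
 u(b) = -sqrt(C1 + b^2)
 u(b) = sqrt(C1 + b^2)


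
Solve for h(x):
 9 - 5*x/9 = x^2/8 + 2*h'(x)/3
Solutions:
 h(x) = C1 - x^3/16 - 5*x^2/12 + 27*x/2


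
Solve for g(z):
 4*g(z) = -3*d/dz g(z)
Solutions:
 g(z) = C1*exp(-4*z/3)


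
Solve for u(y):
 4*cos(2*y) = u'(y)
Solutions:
 u(y) = C1 + 2*sin(2*y)


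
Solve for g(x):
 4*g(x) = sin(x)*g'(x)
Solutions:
 g(x) = C1*(cos(x)^2 - 2*cos(x) + 1)/(cos(x)^2 + 2*cos(x) + 1)


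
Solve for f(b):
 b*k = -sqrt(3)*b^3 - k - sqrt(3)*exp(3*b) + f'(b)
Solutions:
 f(b) = C1 + sqrt(3)*b^4/4 + b^2*k/2 + b*k + sqrt(3)*exp(3*b)/3


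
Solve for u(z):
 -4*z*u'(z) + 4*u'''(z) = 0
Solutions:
 u(z) = C1 + Integral(C2*airyai(z) + C3*airybi(z), z)


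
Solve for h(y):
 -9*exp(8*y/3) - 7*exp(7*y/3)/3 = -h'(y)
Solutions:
 h(y) = C1 + 27*exp(8*y/3)/8 + exp(7*y/3)


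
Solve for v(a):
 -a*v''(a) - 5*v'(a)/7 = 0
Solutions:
 v(a) = C1 + C2*a^(2/7)


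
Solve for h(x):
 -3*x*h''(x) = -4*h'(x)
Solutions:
 h(x) = C1 + C2*x^(7/3)


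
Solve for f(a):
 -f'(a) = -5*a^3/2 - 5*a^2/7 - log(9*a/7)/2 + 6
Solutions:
 f(a) = C1 + 5*a^4/8 + 5*a^3/21 + a*log(a)/2 - 13*a/2 - a*log(7)/2 + a*log(3)


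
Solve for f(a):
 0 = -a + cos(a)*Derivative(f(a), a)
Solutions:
 f(a) = C1 + Integral(a/cos(a), a)


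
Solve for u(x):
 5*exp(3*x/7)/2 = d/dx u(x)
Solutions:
 u(x) = C1 + 35*exp(3*x/7)/6


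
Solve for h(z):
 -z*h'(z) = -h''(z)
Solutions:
 h(z) = C1 + C2*erfi(sqrt(2)*z/2)
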